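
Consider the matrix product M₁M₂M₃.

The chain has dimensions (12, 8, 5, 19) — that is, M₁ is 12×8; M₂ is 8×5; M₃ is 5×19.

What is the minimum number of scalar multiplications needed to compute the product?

1620

Order (M₁(M₂M₃)): (M₂M₃): 8×5 by 5×19 → 8×19, cost 8·5·19 = 760; (M₁(M₂M₃)): 12×8 by 8×19 → 12×19, cost 12·8·19 = 1824; cumulative 2584. Total 2584.
Order ((M₁M₂)M₃): (M₁M₂): 12×8 by 8×5 → 12×5, cost 12·8·5 = 480; ((M₁M₂)M₃): 12×5 by 5×19 → 12×19, cost 12·5·19 = 1140; cumulative 1620. Total 1620.
Minimum: 1620.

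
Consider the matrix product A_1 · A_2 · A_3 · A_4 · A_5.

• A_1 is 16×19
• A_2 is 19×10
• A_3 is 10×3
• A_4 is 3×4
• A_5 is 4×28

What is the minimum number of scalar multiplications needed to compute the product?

3162

Adjacent pairs: A_1A_2 = 16·19·10 = 3040; A_2A_3 = 19·10·3 = 570; A_3A_4 = 10·3·4 = 120; A_4A_5 = 3·4·28 = 336.
Length 3: A_1..A_3: k=1: 0+570+16·19·3=1482; k=2: 3040+0+16·10·3=3520 → min 1482 | A_2..A_4: k=2: 0+120+19·10·4=880; k=3: 570+0+19·3·4=798 → min 798 | A_3..A_5: k=3: 0+336+10·3·28=1176; k=4: 120+0+10·4·28=1240 → min 1176.
Length 4: A_1..A_4: k=1: 0+798+16·19·4=2014; k=2: 3040+120+16·10·4=3800; k=3: 1482+0+16·3·4=1674 → min 1674 | A_2..A_5: k=2: 0+1176+19·10·28=6496; k=3: 570+336+19·3·28=2502; k=4: 798+0+19·4·28=2926 → min 2502.
Length 5: A_1..A_5: k=1: 0+2502+16·19·28=11014; k=2: 3040+1176+16·10·28=8696; k=3: 1482+336+16·3·28=3162; k=4: 1674+0+16·4·28=3466 → min 3162.
Optimal order: ((A_1 · (A_2 · A_3)) · (A_4 · A_5)) with cost 3162.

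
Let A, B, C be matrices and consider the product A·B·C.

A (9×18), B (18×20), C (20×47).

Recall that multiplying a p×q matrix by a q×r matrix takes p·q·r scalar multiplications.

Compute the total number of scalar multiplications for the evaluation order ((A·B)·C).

(A·B): 9×18 by 18×20 → 9×20, cost 9·18·20 = 3240
((A·B)·C): 9×20 by 20×47 → 9×47, cost 9·20·47 = 8460; cumulative 11700
Total: 11700 scalar multiplications.

11700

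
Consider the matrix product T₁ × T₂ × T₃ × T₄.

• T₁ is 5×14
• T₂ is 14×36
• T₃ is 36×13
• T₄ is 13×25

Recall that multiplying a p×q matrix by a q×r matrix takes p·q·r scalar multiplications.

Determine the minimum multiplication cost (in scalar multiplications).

Adjacent pairs: T₁T₂ = 5·14·36 = 2520; T₂T₃ = 14·36·13 = 6552; T₃T₄ = 36·13·25 = 11700.
Length 3: T₁..T₃: k=1: 0+6552+5·14·13=7462; k=2: 2520+0+5·36·13=4860 → min 4860 | T₂..T₄: k=2: 0+11700+14·36·25=24300; k=3: 6552+0+14·13·25=11102 → min 11102.
Length 4: T₁..T₄: k=1: 0+11102+5·14·25=12852; k=2: 2520+11700+5·36·25=18720; k=3: 4860+0+5·13·25=6485 → min 6485.
Optimal order: (((T₁ × T₂) × T₃) × T₄) with cost 6485.

6485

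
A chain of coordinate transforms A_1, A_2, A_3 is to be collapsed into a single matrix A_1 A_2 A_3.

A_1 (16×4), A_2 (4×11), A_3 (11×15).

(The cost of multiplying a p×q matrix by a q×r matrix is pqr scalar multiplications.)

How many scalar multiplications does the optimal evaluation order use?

1620

Order (A_1 (A_2 A_3)): (A_2 A_3): 4×11 by 11×15 → 4×15, cost 4·11·15 = 660; (A_1 (A_2 A_3)): 16×4 by 4×15 → 16×15, cost 16·4·15 = 960; cumulative 1620. Total 1620.
Order ((A_1 A_2) A_3): (A_1 A_2): 16×4 by 4×11 → 16×11, cost 16·4·11 = 704; ((A_1 A_2) A_3): 16×11 by 11×15 → 16×15, cost 16·11·15 = 2640; cumulative 3344. Total 3344.
Minimum: 1620.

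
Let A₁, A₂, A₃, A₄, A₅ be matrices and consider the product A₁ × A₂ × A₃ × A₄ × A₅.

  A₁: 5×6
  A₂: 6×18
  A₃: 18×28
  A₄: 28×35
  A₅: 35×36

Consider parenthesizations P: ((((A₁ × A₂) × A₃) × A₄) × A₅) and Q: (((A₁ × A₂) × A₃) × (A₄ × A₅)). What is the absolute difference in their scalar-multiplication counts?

29120

Order P = ((((A₁ × A₂) × A₃) × A₄) × A₅): (A₁ × A₂): 5×6 by 6×18 → 5×18, cost 5·6·18 = 540; ((A₁ × A₂) × A₃): 5×18 by 18×28 → 5×28, cost 5·18·28 = 2520; cumulative 3060; (((A₁ × A₂) × A₃) × A₄): 5×28 by 28×35 → 5×35, cost 5·28·35 = 4900; cumulative 7960; ((((A₁ × A₂) × A₃) × A₄) × A₅): 5×35 by 35×36 → 5×36, cost 5·35·36 = 6300; cumulative 14260. Total 14260.
Order Q = (((A₁ × A₂) × A₃) × (A₄ × A₅)): (A₁ × A₂): 5×6 by 6×18 → 5×18, cost 5·6·18 = 540; ((A₁ × A₂) × A₃): 5×18 by 18×28 → 5×28, cost 5·18·28 = 2520; cumulative 3060; (A₄ × A₅): 28×35 by 35×36 → 28×36, cost 28·35·36 = 35280; (((A₁ × A₂) × A₃) × (A₄ × A₅)): 5×28 by 28×36 → 5×36, cost 5·28·36 = 5040; cumulative 43380. Total 43380.
Difference: |14260 − 43380| = 29120.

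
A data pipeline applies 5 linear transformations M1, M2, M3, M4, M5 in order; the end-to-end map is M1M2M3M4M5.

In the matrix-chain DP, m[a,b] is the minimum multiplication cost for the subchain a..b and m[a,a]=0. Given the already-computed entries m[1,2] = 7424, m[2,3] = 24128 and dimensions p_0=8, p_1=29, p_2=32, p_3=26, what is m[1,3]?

14080

m[1,3] = min over k∈[1,2] of m[1,k]+m[k+1,3]+p_{0}·p_k·p_{3}.
k=1: 0 + 24128 + 8·29·26 = 30160; k=2: 7424 + 0 + 8·32·26 = 14080.
Minimum: 14080 at k=2.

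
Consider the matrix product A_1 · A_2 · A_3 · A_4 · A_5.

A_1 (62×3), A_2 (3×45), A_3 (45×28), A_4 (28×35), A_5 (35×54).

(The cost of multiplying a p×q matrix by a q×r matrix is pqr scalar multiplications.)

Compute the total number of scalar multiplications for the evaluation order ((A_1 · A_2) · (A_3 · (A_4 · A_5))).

(A_1 · A_2): 62×3 by 3×45 → 62×45, cost 62·3·45 = 8370
(A_4 · A_5): 28×35 by 35×54 → 28×54, cost 28·35·54 = 52920
(A_3 · (A_4 · A_5)): 45×28 by 28×54 → 45×54, cost 45·28·54 = 68040; cumulative 120960
((A_1 · A_2) · (A_3 · (A_4 · A_5))): 62×45 by 45×54 → 62×54, cost 62·45·54 = 150660; cumulative 279990
Total: 279990 scalar multiplications.

279990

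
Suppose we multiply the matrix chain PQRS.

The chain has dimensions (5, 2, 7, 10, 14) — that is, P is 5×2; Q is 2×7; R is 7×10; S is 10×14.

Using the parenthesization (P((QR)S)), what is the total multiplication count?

(QR): 2×7 by 7×10 → 2×10, cost 2·7·10 = 140
((QR)S): 2×10 by 10×14 → 2×14, cost 2·10·14 = 280; cumulative 420
(P((QR)S)): 5×2 by 2×14 → 5×14, cost 5·2·14 = 140; cumulative 560
Total: 560 scalar multiplications.

560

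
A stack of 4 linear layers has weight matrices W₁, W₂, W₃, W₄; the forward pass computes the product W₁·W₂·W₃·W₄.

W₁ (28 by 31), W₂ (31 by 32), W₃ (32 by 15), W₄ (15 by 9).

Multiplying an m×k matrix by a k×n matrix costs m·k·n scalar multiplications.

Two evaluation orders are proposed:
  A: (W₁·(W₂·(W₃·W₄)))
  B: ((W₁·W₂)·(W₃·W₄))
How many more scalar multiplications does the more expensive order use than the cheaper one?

Order A = (W₁·(W₂·(W₃·W₄))): (W₃·W₄): 32×15 by 15×9 → 32×9, cost 32·15·9 = 4320; (W₂·(W₃·W₄)): 31×32 by 32×9 → 31×9, cost 31·32·9 = 8928; cumulative 13248; (W₁·(W₂·(W₃·W₄))): 28×31 by 31×9 → 28×9, cost 28·31·9 = 7812; cumulative 21060. Total 21060.
Order B = ((W₁·W₂)·(W₃·W₄)): (W₁·W₂): 28×31 by 31×32 → 28×32, cost 28·31·32 = 27776; (W₃·W₄): 32×15 by 15×9 → 32×9, cost 32·15·9 = 4320; ((W₁·W₂)·(W₃·W₄)): 28×32 by 32×9 → 28×9, cost 28·32·9 = 8064; cumulative 40160. Total 40160.
Difference: |21060 − 40160| = 19100.

19100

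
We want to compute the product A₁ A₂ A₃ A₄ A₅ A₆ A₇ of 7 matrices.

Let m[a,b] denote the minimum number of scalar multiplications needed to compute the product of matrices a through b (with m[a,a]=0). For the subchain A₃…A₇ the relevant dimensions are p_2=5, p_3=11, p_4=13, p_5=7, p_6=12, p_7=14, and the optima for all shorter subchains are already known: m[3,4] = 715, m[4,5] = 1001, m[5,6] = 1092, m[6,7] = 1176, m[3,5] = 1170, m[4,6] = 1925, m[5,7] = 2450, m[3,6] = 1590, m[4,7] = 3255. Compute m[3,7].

2430

m[3,7] = min over k∈[3,6] of m[3,k]+m[k+1,7]+p_{2}·p_k·p_{7}.
k=3: 0 + 3255 + 5·11·14 = 4025; k=4: 715 + 2450 + 5·13·14 = 4075; k=5: 1170 + 1176 + 5·7·14 = 2836; k=6: 1590 + 0 + 5·12·14 = 2430.
Minimum: 2430 at k=6.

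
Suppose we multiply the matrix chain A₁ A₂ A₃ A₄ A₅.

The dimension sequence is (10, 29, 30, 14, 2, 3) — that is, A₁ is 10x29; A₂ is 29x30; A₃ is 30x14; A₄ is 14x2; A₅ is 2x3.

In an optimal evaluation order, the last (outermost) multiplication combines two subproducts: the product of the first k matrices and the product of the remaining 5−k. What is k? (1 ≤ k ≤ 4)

Adjacent pairs: A₁A₂ = 10·29·30 = 8700; A₂A₃ = 29·30·14 = 12180; A₃A₄ = 30·14·2 = 840; A₄A₅ = 14·2·3 = 84.
Length 3: A₁..A₃: k=1: 0+12180+10·29·14=16240; k=2: 8700+0+10·30·14=12900 → min 12900 | A₂..A₄: k=2: 0+840+29·30·2=2580; k=3: 12180+0+29·14·2=12992 → min 2580 | A₃..A₅: k=3: 0+84+30·14·3=1344; k=4: 840+0+30·2·3=1020 → min 1020.
Length 4: A₁..A₄: k=1: 0+2580+10·29·2=3160; k=2: 8700+840+10·30·2=10140; k=3: 12900+0+10·14·2=13180 → min 3160 | A₂..A₅: k=2: 0+1020+29·30·3=3630; k=3: 12180+84+29·14·3=13482; k=4: 2580+0+29·2·3=2754 → min 2754.
Top-level splits: k=1: (A₁..A₁)·(A₂..A₅) → 0+2754+10·29·3 = 3624; k=2: (A₁..A₂)·(A₃..A₅) → 8700+1020+10·30·3 = 10620; k=3: (A₁..A₃)·(A₄..A₅) → 12900+84+10·14·3 = 13404; k=4: (A₁..A₄)·(A₅..A₅) → 3160+0+10·2·3 = 3220.
Best split is after A₄, i.e. k = 4.

4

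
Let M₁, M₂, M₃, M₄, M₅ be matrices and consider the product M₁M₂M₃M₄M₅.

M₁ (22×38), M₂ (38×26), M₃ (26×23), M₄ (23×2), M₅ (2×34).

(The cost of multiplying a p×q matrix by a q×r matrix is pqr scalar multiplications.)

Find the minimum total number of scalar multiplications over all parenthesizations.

6340

Adjacent pairs: M₁M₂ = 22·38·26 = 21736; M₂M₃ = 38·26·23 = 22724; M₃M₄ = 26·23·2 = 1196; M₄M₅ = 23·2·34 = 1564.
Length 3: M₁..M₃: k=1: 0+22724+22·38·23=41952; k=2: 21736+0+22·26·23=34892 → min 34892 | M₂..M₄: k=2: 0+1196+38·26·2=3172; k=3: 22724+0+38·23·2=24472 → min 3172 | M₃..M₅: k=3: 0+1564+26·23·34=21896; k=4: 1196+0+26·2·34=2964 → min 2964.
Length 4: M₁..M₄: k=1: 0+3172+22·38·2=4844; k=2: 21736+1196+22·26·2=24076; k=3: 34892+0+22·23·2=35904 → min 4844 | M₂..M₅: k=2: 0+2964+38·26·34=36556; k=3: 22724+1564+38·23·34=54004; k=4: 3172+0+38·2·34=5756 → min 5756.
Length 5: M₁..M₅: k=1: 0+5756+22·38·34=34180; k=2: 21736+2964+22·26·34=44148; k=3: 34892+1564+22·23·34=53660; k=4: 4844+0+22·2·34=6340 → min 6340.
Optimal order: ((M₁(M₂(M₃M₄)))M₅) with cost 6340.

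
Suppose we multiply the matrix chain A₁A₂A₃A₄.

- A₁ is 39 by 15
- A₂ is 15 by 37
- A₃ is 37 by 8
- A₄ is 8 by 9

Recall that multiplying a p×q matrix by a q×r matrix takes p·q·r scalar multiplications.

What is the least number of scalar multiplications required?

Adjacent pairs: A₁A₂ = 39·15·37 = 21645; A₂A₃ = 15·37·8 = 4440; A₃A₄ = 37·8·9 = 2664.
Length 3: A₁..A₃: k=1: 0+4440+39·15·8=9120; k=2: 21645+0+39·37·8=33189 → min 9120 | A₂..A₄: k=2: 0+2664+15·37·9=7659; k=3: 4440+0+15·8·9=5520 → min 5520.
Length 4: A₁..A₄: k=1: 0+5520+39·15·9=10785; k=2: 21645+2664+39·37·9=37296; k=3: 9120+0+39·8·9=11928 → min 10785.
Optimal order: (A₁((A₂A₃)A₄)) with cost 10785.

10785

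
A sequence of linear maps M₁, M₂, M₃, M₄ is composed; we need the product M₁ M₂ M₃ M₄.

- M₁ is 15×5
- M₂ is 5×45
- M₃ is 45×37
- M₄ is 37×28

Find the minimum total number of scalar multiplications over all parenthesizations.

15605

Adjacent pairs: M₁M₂ = 15·5·45 = 3375; M₂M₃ = 5·45·37 = 8325; M₃M₄ = 45·37·28 = 46620.
Length 3: M₁..M₃: k=1: 0+8325+15·5·37=11100; k=2: 3375+0+15·45·37=28350 → min 11100 | M₂..M₄: k=2: 0+46620+5·45·28=52920; k=3: 8325+0+5·37·28=13505 → min 13505.
Length 4: M₁..M₄: k=1: 0+13505+15·5·28=15605; k=2: 3375+46620+15·45·28=68895; k=3: 11100+0+15·37·28=26640 → min 15605.
Optimal order: (M₁ ((M₂ M₃) M₄)) with cost 15605.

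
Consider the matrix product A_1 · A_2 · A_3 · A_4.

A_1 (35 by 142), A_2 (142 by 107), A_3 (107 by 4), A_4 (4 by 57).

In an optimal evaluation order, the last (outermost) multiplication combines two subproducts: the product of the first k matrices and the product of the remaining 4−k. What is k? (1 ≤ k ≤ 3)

3

Adjacent pairs: A_1A_2 = 35·142·107 = 531790; A_2A_3 = 142·107·4 = 60776; A_3A_4 = 107·4·57 = 24396.
Length 3: A_1..A_3: k=1: 0+60776+35·142·4=80656; k=2: 531790+0+35·107·4=546770 → min 80656 | A_2..A_4: k=2: 0+24396+142·107·57=890454; k=3: 60776+0+142·4·57=93152 → min 93152.
Top-level splits: k=1: (A_1..A_1)·(A_2..A_4) → 0+93152+35·142·57 = 376442; k=2: (A_1..A_2)·(A_3..A_4) → 531790+24396+35·107·57 = 769651; k=3: (A_1..A_3)·(A_4..A_4) → 80656+0+35·4·57 = 88636.
Best split is after A_3, i.e. k = 3.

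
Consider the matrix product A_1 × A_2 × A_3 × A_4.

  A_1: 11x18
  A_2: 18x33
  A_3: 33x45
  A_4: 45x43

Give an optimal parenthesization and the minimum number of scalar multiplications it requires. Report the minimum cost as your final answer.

44154

Adjacent pairs: A_1A_2 = 11·18·33 = 6534; A_2A_3 = 18·33·45 = 26730; A_3A_4 = 33·45·43 = 63855.
Length 3: A_1..A_3: k=1: 0+26730+11·18·45=35640; k=2: 6534+0+11·33·45=22869 → min 22869 | A_2..A_4: k=2: 0+63855+18·33·43=89397; k=3: 26730+0+18·45·43=61560 → min 61560.
Length 4: A_1..A_4: k=1: 0+61560+11·18·43=70074; k=2: 6534+63855+11·33·43=85998; k=3: 22869+0+11·45·43=44154 → min 44154.
Optimal parenthesization: (((A_1 × A_2) × A_3) × A_4) with cost 44154.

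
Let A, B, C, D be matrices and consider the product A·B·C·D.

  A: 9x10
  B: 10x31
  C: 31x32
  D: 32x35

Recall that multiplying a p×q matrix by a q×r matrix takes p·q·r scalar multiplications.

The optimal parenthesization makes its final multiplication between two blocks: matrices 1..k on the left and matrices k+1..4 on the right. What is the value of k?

Adjacent pairs: AB = 9·10·31 = 2790; BC = 10·31·32 = 9920; CD = 31·32·35 = 34720.
Length 3: A..C: k=1: 0+9920+9·10·32=12800; k=2: 2790+0+9·31·32=11718 → min 11718 | B..D: k=2: 0+34720+10·31·35=45570; k=3: 9920+0+10·32·35=21120 → min 21120.
Top-level splits: k=1: (A..A)·(B..D) → 0+21120+9·10·35 = 24270; k=2: (A..B)·(C..D) → 2790+34720+9·31·35 = 47275; k=3: (A..C)·(D..D) → 11718+0+9·32·35 = 21798.
Best split is after C, i.e. k = 3.

3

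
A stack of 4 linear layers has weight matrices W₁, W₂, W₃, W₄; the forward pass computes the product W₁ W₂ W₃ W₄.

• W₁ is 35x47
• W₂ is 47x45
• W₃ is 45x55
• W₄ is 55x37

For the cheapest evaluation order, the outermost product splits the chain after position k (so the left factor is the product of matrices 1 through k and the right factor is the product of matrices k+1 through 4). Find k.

2

Adjacent pairs: W₁W₂ = 35·47·45 = 74025; W₂W₃ = 47·45·55 = 116325; W₃W₄ = 45·55·37 = 91575.
Length 3: W₁..W₃: k=1: 0+116325+35·47·55=206800; k=2: 74025+0+35·45·55=160650 → min 160650 | W₂..W₄: k=2: 0+91575+47·45·37=169830; k=3: 116325+0+47·55·37=211970 → min 169830.
Top-level splits: k=1: (W₁..W₁)·(W₂..W₄) → 0+169830+35·47·37 = 230695; k=2: (W₁..W₂)·(W₃..W₄) → 74025+91575+35·45·37 = 223875; k=3: (W₁..W₃)·(W₄..W₄) → 160650+0+35·55·37 = 231875.
Best split is after W₂, i.e. k = 2.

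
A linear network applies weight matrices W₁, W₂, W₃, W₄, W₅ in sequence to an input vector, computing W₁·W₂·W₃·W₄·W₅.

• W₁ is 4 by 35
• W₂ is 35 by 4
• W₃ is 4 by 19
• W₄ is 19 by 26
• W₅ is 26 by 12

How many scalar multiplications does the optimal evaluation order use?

3976

Adjacent pairs: W₁W₂ = 4·35·4 = 560; W₂W₃ = 35·4·19 = 2660; W₃W₄ = 4·19·26 = 1976; W₄W₅ = 19·26·12 = 5928.
Length 3: W₁..W₃: k=1: 0+2660+4·35·19=5320; k=2: 560+0+4·4·19=864 → min 864 | W₂..W₄: k=2: 0+1976+35·4·26=5616; k=3: 2660+0+35·19·26=19950 → min 5616 | W₃..W₅: k=3: 0+5928+4·19·12=6840; k=4: 1976+0+4·26·12=3224 → min 3224.
Length 4: W₁..W₄: k=1: 0+5616+4·35·26=9256; k=2: 560+1976+4·4·26=2952; k=3: 864+0+4·19·26=2840 → min 2840 | W₂..W₅: k=2: 0+3224+35·4·12=4904; k=3: 2660+5928+35·19·12=16568; k=4: 5616+0+35·26·12=16536 → min 4904.
Length 5: W₁..W₅: k=1: 0+4904+4·35·12=6584; k=2: 560+3224+4·4·12=3976; k=3: 864+5928+4·19·12=7704; k=4: 2840+0+4·26·12=4088 → min 3976.
Optimal order: ((W₁·W₂)·((W₃·W₄)·W₅)) with cost 3976.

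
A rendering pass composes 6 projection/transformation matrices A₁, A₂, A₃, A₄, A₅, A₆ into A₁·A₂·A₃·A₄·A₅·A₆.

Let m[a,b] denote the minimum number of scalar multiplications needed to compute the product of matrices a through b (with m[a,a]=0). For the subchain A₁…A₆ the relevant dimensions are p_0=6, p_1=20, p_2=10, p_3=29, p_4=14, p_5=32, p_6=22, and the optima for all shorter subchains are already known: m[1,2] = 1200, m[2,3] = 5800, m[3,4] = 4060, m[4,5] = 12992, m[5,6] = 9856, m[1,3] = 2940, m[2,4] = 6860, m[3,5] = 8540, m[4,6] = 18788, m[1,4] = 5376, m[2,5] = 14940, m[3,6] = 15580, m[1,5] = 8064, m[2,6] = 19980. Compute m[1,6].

m[1,6] = min over k∈[1,5] of m[1,k]+m[k+1,6]+p_{0}·p_k·p_{6}.
k=1: 0 + 19980 + 6·20·22 = 22620; k=2: 1200 + 15580 + 6·10·22 = 18100; k=3: 2940 + 18788 + 6·29·22 = 25556; k=4: 5376 + 9856 + 6·14·22 = 17080; k=5: 8064 + 0 + 6·32·22 = 12288.
Minimum: 12288 at k=5.

12288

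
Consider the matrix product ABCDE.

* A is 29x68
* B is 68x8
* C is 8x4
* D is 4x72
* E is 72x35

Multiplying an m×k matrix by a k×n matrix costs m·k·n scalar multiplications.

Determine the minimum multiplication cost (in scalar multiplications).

24204

Adjacent pairs: AB = 29·68·8 = 15776; BC = 68·8·4 = 2176; CD = 8·4·72 = 2304; DE = 4·72·35 = 10080.
Length 3: A..C: k=1: 0+2176+29·68·4=10064; k=2: 15776+0+29·8·4=16704 → min 10064 | B..D: k=2: 0+2304+68·8·72=41472; k=3: 2176+0+68·4·72=21760 → min 21760 | C..E: k=3: 0+10080+8·4·35=11200; k=4: 2304+0+8·72·35=22464 → min 11200.
Length 4: A..D: k=1: 0+21760+29·68·72=163744; k=2: 15776+2304+29·8·72=34784; k=3: 10064+0+29·4·72=18416 → min 18416 | B..E: k=2: 0+11200+68·8·35=30240; k=3: 2176+10080+68·4·35=21776; k=4: 21760+0+68·72·35=193120 → min 21776.
Length 5: A..E: k=1: 0+21776+29·68·35=90796; k=2: 15776+11200+29·8·35=35096; k=3: 10064+10080+29·4·35=24204; k=4: 18416+0+29·72·35=91496 → min 24204.
Optimal order: ((A(BC))(DE)) with cost 24204.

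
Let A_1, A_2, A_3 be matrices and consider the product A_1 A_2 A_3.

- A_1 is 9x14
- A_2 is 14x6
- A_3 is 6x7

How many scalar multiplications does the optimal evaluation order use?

Order (A_1 (A_2 A_3)): (A_2 A_3): 14×6 by 6×7 → 14×7, cost 14·6·7 = 588; (A_1 (A_2 A_3)): 9×14 by 14×7 → 9×7, cost 9·14·7 = 882; cumulative 1470. Total 1470.
Order ((A_1 A_2) A_3): (A_1 A_2): 9×14 by 14×6 → 9×6, cost 9·14·6 = 756; ((A_1 A_2) A_3): 9×6 by 6×7 → 9×7, cost 9·6·7 = 378; cumulative 1134. Total 1134.
Minimum: 1134.

1134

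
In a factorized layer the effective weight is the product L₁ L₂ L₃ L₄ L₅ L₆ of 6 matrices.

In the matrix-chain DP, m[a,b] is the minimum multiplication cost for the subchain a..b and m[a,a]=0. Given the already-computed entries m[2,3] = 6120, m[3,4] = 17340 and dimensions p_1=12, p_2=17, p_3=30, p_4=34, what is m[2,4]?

m[2,4] = min over k∈[2,3] of m[2,k]+m[k+1,4]+p_{1}·p_k·p_{4}.
k=2: 0 + 17340 + 12·17·34 = 24276; k=3: 6120 + 0 + 12·30·34 = 18360.
Minimum: 18360 at k=3.

18360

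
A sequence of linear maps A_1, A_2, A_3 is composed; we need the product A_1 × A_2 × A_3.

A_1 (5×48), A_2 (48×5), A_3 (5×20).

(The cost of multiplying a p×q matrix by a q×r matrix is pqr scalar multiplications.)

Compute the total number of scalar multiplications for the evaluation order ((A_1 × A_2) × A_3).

1700

(A_1 × A_2): 5×48 by 48×5 → 5×5, cost 5·48·5 = 1200
((A_1 × A_2) × A_3): 5×5 by 5×20 → 5×20, cost 5·5·20 = 500; cumulative 1700
Total: 1700 scalar multiplications.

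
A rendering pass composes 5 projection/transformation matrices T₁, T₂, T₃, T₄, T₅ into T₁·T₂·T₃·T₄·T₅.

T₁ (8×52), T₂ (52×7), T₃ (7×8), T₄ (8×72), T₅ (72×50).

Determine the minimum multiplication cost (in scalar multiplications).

Adjacent pairs: T₁T₂ = 8·52·7 = 2912; T₂T₃ = 52·7·8 = 2912; T₃T₄ = 7·8·72 = 4032; T₄T₅ = 8·72·50 = 28800.
Length 3: T₁..T₃: k=1: 0+2912+8·52·8=6240; k=2: 2912+0+8·7·8=3360 → min 3360 | T₂..T₄: k=2: 0+4032+52·7·72=30240; k=3: 2912+0+52·8·72=32864 → min 30240 | T₃..T₅: k=3: 0+28800+7·8·50=31600; k=4: 4032+0+7·72·50=29232 → min 29232.
Length 4: T₁..T₄: k=1: 0+30240+8·52·72=60192; k=2: 2912+4032+8·7·72=10976; k=3: 3360+0+8·8·72=7968 → min 7968 | T₂..T₅: k=2: 0+29232+52·7·50=47432; k=3: 2912+28800+52·8·50=52512; k=4: 30240+0+52·72·50=217440 → min 47432.
Length 5: T₁..T₅: k=1: 0+47432+8·52·50=68232; k=2: 2912+29232+8·7·50=34944; k=3: 3360+28800+8·8·50=35360; k=4: 7968+0+8·72·50=36768 → min 34944.
Optimal order: ((T₁·T₂)·((T₃·T₄)·T₅)) with cost 34944.

34944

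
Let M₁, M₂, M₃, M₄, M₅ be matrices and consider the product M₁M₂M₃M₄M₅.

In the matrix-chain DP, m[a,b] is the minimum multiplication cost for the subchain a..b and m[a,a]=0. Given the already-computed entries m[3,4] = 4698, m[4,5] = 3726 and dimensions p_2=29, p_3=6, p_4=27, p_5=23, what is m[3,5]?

7728

m[3,5] = min over k∈[3,4] of m[3,k]+m[k+1,5]+p_{2}·p_k·p_{5}.
k=3: 0 + 3726 + 29·6·23 = 7728; k=4: 4698 + 0 + 29·27·23 = 22707.
Minimum: 7728 at k=3.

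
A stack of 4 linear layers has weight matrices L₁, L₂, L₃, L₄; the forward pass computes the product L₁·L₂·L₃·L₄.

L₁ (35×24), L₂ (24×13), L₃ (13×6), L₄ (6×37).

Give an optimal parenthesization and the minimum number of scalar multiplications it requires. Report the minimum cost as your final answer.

14682

Adjacent pairs: L₁L₂ = 35·24·13 = 10920; L₂L₃ = 24·13·6 = 1872; L₃L₄ = 13·6·37 = 2886.
Length 3: L₁..L₃: k=1: 0+1872+35·24·6=6912; k=2: 10920+0+35·13·6=13650 → min 6912 | L₂..L₄: k=2: 0+2886+24·13·37=14430; k=3: 1872+0+24·6·37=7200 → min 7200.
Length 4: L₁..L₄: k=1: 0+7200+35·24·37=38280; k=2: 10920+2886+35·13·37=30641; k=3: 6912+0+35·6·37=14682 → min 14682.
Optimal parenthesization: ((L₁·(L₂·L₃))·L₄) with cost 14682.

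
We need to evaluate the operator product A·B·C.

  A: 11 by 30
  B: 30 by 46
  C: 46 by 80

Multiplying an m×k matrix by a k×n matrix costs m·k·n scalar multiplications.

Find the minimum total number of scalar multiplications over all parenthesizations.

Order (A·(B·C)): (B·C): 30×46 by 46×80 → 30×80, cost 30·46·80 = 110400; (A·(B·C)): 11×30 by 30×80 → 11×80, cost 11·30·80 = 26400; cumulative 136800. Total 136800.
Order ((A·B)·C): (A·B): 11×30 by 30×46 → 11×46, cost 11·30·46 = 15180; ((A·B)·C): 11×46 by 46×80 → 11×80, cost 11·46·80 = 40480; cumulative 55660. Total 55660.
Minimum: 55660.

55660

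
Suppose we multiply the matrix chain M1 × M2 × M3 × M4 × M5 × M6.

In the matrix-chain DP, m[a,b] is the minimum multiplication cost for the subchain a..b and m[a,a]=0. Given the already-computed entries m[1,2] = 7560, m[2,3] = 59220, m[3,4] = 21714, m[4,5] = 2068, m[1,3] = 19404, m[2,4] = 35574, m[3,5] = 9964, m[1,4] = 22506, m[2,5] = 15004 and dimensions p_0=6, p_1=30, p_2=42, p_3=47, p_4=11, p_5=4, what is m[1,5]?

m[1,5] = min over k∈[1,4] of m[1,k]+m[k+1,5]+p_{0}·p_k·p_{5}.
k=1: 0 + 15004 + 6·30·4 = 15724; k=2: 7560 + 9964 + 6·42·4 = 18532; k=3: 19404 + 2068 + 6·47·4 = 22600; k=4: 22506 + 0 + 6·11·4 = 22770.
Minimum: 15724 at k=1.

15724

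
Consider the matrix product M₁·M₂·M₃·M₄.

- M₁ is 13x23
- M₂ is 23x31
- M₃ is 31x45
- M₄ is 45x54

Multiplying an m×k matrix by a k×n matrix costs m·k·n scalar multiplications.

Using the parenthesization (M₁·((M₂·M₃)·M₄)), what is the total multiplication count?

104121

(M₂·M₃): 23×31 by 31×45 → 23×45, cost 23·31·45 = 32085
((M₂·M₃)·M₄): 23×45 by 45×54 → 23×54, cost 23·45·54 = 55890; cumulative 87975
(M₁·((M₂·M₃)·M₄)): 13×23 by 23×54 → 13×54, cost 13·23·54 = 16146; cumulative 104121
Total: 104121 scalar multiplications.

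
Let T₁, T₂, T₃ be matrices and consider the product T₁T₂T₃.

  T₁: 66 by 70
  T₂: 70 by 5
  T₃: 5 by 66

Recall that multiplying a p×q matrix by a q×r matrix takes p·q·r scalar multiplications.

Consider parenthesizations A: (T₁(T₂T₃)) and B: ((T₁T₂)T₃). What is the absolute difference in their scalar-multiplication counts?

283140

Order A = (T₁(T₂T₃)): (T₂T₃): 70×5 by 5×66 → 70×66, cost 70·5·66 = 23100; (T₁(T₂T₃)): 66×70 by 70×66 → 66×66, cost 66·70·66 = 304920; cumulative 328020. Total 328020.
Order B = ((T₁T₂)T₃): (T₁T₂): 66×70 by 70×5 → 66×5, cost 66·70·5 = 23100; ((T₁T₂)T₃): 66×5 by 5×66 → 66×66, cost 66·5·66 = 21780; cumulative 44880. Total 44880.
Difference: |328020 − 44880| = 283140.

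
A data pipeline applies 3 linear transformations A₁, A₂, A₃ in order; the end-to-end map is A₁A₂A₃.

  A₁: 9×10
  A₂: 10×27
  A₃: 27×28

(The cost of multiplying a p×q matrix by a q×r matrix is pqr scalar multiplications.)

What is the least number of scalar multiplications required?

9234

Order (A₁(A₂A₃)): (A₂A₃): 10×27 by 27×28 → 10×28, cost 10·27·28 = 7560; (A₁(A₂A₃)): 9×10 by 10×28 → 9×28, cost 9·10·28 = 2520; cumulative 10080. Total 10080.
Order ((A₁A₂)A₃): (A₁A₂): 9×10 by 10×27 → 9×27, cost 9·10·27 = 2430; ((A₁A₂)A₃): 9×27 by 27×28 → 9×28, cost 9·27·28 = 6804; cumulative 9234. Total 9234.
Minimum: 9234.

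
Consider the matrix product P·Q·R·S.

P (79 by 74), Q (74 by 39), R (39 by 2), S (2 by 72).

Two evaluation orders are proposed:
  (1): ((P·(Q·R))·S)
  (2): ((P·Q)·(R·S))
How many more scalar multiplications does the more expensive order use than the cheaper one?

426602

Order (1) = ((P·(Q·R))·S): (Q·R): 74×39 by 39×2 → 74×2, cost 74·39·2 = 5772; (P·(Q·R)): 79×74 by 74×2 → 79×2, cost 79·74·2 = 11692; cumulative 17464; ((P·(Q·R))·S): 79×2 by 2×72 → 79×72, cost 79·2·72 = 11376; cumulative 28840. Total 28840.
Order (2) = ((P·Q)·(R·S)): (P·Q): 79×74 by 74×39 → 79×39, cost 79·74·39 = 227994; (R·S): 39×2 by 2×72 → 39×72, cost 39·2·72 = 5616; ((P·Q)·(R·S)): 79×39 by 39×72 → 79×72, cost 79·39·72 = 221832; cumulative 455442. Total 455442.
Difference: |28840 − 455442| = 426602.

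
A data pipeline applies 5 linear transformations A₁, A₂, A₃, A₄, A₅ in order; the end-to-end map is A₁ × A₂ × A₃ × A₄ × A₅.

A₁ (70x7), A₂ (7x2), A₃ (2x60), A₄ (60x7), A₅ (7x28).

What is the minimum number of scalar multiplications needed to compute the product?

6132

Adjacent pairs: A₁A₂ = 70·7·2 = 980; A₂A₃ = 7·2·60 = 840; A₃A₄ = 2·60·7 = 840; A₄A₅ = 60·7·28 = 11760.
Length 3: A₁..A₃: k=1: 0+840+70·7·60=30240; k=2: 980+0+70·2·60=9380 → min 9380 | A₂..A₄: k=2: 0+840+7·2·7=938; k=3: 840+0+7·60·7=3780 → min 938 | A₃..A₅: k=3: 0+11760+2·60·28=15120; k=4: 840+0+2·7·28=1232 → min 1232.
Length 4: A₁..A₄: k=1: 0+938+70·7·7=4368; k=2: 980+840+70·2·7=2800; k=3: 9380+0+70·60·7=38780 → min 2800 | A₂..A₅: k=2: 0+1232+7·2·28=1624; k=3: 840+11760+7·60·28=24360; k=4: 938+0+7·7·28=2310 → min 1624.
Length 5: A₁..A₅: k=1: 0+1624+70·7·28=15344; k=2: 980+1232+70·2·28=6132; k=3: 9380+11760+70·60·28=138740; k=4: 2800+0+70·7·28=16520 → min 6132.
Optimal order: ((A₁ × A₂) × ((A₃ × A₄) × A₅)) with cost 6132.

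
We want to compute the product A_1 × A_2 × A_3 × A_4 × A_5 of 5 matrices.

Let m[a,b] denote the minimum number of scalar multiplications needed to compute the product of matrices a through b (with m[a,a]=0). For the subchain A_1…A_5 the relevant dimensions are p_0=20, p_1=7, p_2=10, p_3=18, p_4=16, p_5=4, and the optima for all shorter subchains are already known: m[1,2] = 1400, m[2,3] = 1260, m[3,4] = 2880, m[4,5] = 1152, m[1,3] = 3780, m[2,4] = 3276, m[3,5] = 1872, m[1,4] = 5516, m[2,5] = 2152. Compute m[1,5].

2712

m[1,5] = min over k∈[1,4] of m[1,k]+m[k+1,5]+p_{0}·p_k·p_{5}.
k=1: 0 + 2152 + 20·7·4 = 2712; k=2: 1400 + 1872 + 20·10·4 = 4072; k=3: 3780 + 1152 + 20·18·4 = 6372; k=4: 5516 + 0 + 20·16·4 = 6796.
Minimum: 2712 at k=1.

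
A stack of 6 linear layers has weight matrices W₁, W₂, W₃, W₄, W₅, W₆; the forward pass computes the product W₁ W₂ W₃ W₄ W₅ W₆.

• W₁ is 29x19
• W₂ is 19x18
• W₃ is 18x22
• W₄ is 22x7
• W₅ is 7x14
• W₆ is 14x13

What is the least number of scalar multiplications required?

Adjacent pairs: W₁W₂ = 29·19·18 = 9918; W₂W₃ = 19·18·22 = 7524; W₃W₄ = 18·22·7 = 2772; W₄W₅ = 22·7·14 = 2156; W₅W₆ = 7·14·13 = 1274.
Length 3: W₁..W₃: k=1: 0+7524+29·19·22=19646; k=2: 9918+0+29·18·22=21402 → min 19646 | W₂..W₄: k=2: 0+2772+19·18·7=5166; k=3: 7524+0+19·22·7=10450 → min 5166 | W₃..W₅: k=3: 0+2156+18·22·14=7700; k=4: 2772+0+18·7·14=4536 → min 4536 | W₄..W₆: k=4: 0+1274+22·7·13=3276; k=5: 2156+0+22·14·13=6160 → min 3276.
Length 4: W₁..W₄: k=1: 0+5166+29·19·7=9023; k=2: 9918+2772+29·18·7=16344; k=3: 19646+0+29·22·7=24112 → min 9023 | W₂..W₅: k=2: 0+4536+19·18·14=9324; k=3: 7524+2156+19·22·14=15532; k=4: 5166+0+19·7·14=7028 → min 7028 | W₃..W₆: k=3: 0+3276+18·22·13=8424; k=4: 2772+1274+18·7·13=5684; k=5: 4536+0+18·14·13=7812 → min 5684.
Length 5: W₁..W₅: k=1: 0+7028+29·19·14=14742; k=2: 9918+4536+29·18·14=21762; k=3: 19646+2156+29·22·14=30734; k=4: 9023+0+29·7·14=11865 → min 11865 | W₂..W₆: k=2: 0+5684+19·18·13=10130; k=3: 7524+3276+19·22·13=16234; k=4: 5166+1274+19·7·13=8169; k=5: 7028+0+19·14·13=10486 → min 8169.
Length 6: W₁..W₆: k=1: 0+8169+29·19·13=15332; k=2: 9918+5684+29·18·13=22388; k=3: 19646+3276+29·22·13=31216; k=4: 9023+1274+29·7·13=12936; k=5: 11865+0+29·14·13=17143 → min 12936.
Optimal order: ((W₁ (W₂ (W₃ W₄))) (W₅ W₆)) with cost 12936.

12936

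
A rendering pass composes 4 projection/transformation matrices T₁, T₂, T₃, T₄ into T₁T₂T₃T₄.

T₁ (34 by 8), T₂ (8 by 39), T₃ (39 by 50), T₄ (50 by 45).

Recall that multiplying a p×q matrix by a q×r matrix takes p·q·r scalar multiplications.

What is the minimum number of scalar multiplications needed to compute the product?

45840

Adjacent pairs: T₁T₂ = 34·8·39 = 10608; T₂T₃ = 8·39·50 = 15600; T₃T₄ = 39·50·45 = 87750.
Length 3: T₁..T₃: k=1: 0+15600+34·8·50=29200; k=2: 10608+0+34·39·50=76908 → min 29200 | T₂..T₄: k=2: 0+87750+8·39·45=101790; k=3: 15600+0+8·50·45=33600 → min 33600.
Length 4: T₁..T₄: k=1: 0+33600+34·8·45=45840; k=2: 10608+87750+34·39·45=158028; k=3: 29200+0+34·50·45=105700 → min 45840.
Optimal order: (T₁((T₂T₃)T₄)) with cost 45840.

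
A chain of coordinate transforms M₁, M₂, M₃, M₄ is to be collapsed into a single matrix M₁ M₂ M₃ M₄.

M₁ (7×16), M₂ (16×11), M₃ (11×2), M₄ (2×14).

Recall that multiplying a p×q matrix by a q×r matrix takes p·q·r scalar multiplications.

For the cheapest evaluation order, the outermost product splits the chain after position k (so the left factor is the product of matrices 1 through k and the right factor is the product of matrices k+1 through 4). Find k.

Adjacent pairs: M₁M₂ = 7·16·11 = 1232; M₂M₃ = 16·11·2 = 352; M₃M₄ = 11·2·14 = 308.
Length 3: M₁..M₃: k=1: 0+352+7·16·2=576; k=2: 1232+0+7·11·2=1386 → min 576 | M₂..M₄: k=2: 0+308+16·11·14=2772; k=3: 352+0+16·2·14=800 → min 800.
Top-level splits: k=1: (M₁..M₁)·(M₂..M₄) → 0+800+7·16·14 = 2368; k=2: (M₁..M₂)·(M₃..M₄) → 1232+308+7·11·14 = 2618; k=3: (M₁..M₃)·(M₄..M₄) → 576+0+7·2·14 = 772.
Best split is after M₃, i.e. k = 3.

3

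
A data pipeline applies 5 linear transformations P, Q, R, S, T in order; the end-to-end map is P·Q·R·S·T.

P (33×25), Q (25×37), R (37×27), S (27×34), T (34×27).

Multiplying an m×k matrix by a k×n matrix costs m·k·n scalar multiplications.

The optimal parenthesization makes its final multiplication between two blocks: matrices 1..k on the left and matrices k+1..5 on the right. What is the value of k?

Adjacent pairs: PQ = 33·25·37 = 30525; QR = 25·37·27 = 24975; RS = 37·27·34 = 33966; ST = 27·34·27 = 24786.
Length 3: P..R: k=1: 0+24975+33·25·27=47250; k=2: 30525+0+33·37·27=63492 → min 47250 | Q..S: k=2: 0+33966+25·37·34=65416; k=3: 24975+0+25·27·34=47925 → min 47925 | R..T: k=3: 0+24786+37·27·27=51759; k=4: 33966+0+37·34·27=67932 → min 51759.
Length 4: P..S: k=1: 0+47925+33·25·34=75975; k=2: 30525+33966+33·37·34=106005; k=3: 47250+0+33·27·34=77544 → min 75975 | Q..T: k=2: 0+51759+25·37·27=76734; k=3: 24975+24786+25·27·27=67986; k=4: 47925+0+25·34·27=70875 → min 67986.
Top-level splits: k=1: (P..P)·(Q..T) → 0+67986+33·25·27 = 90261; k=2: (P..Q)·(R..T) → 30525+51759+33·37·27 = 115251; k=3: (P..R)·(S..T) → 47250+24786+33·27·27 = 96093; k=4: (P..S)·(T..T) → 75975+0+33·34·27 = 106269.
Best split is after P, i.e. k = 1.

1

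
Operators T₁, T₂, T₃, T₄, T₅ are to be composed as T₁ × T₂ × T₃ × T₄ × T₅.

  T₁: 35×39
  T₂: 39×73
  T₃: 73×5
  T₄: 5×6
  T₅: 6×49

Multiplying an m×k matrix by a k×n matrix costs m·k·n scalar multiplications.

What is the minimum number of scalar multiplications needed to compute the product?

31105

Adjacent pairs: T₁T₂ = 35·39·73 = 99645; T₂T₃ = 39·73·5 = 14235; T₃T₄ = 73·5·6 = 2190; T₄T₅ = 5·6·49 = 1470.
Length 3: T₁..T₃: k=1: 0+14235+35·39·5=21060; k=2: 99645+0+35·73·5=112420 → min 21060 | T₂..T₄: k=2: 0+2190+39·73·6=19272; k=3: 14235+0+39·5·6=15405 → min 15405 | T₃..T₅: k=3: 0+1470+73·5·49=19355; k=4: 2190+0+73·6·49=23652 → min 19355.
Length 4: T₁..T₄: k=1: 0+15405+35·39·6=23595; k=2: 99645+2190+35·73·6=117165; k=3: 21060+0+35·5·6=22110 → min 22110 | T₂..T₅: k=2: 0+19355+39·73·49=158858; k=3: 14235+1470+39·5·49=25260; k=4: 15405+0+39·6·49=26871 → min 25260.
Length 5: T₁..T₅: k=1: 0+25260+35·39·49=92145; k=2: 99645+19355+35·73·49=244195; k=3: 21060+1470+35·5·49=31105; k=4: 22110+0+35·6·49=32400 → min 31105.
Optimal order: ((T₁ × (T₂ × T₃)) × (T₄ × T₅)) with cost 31105.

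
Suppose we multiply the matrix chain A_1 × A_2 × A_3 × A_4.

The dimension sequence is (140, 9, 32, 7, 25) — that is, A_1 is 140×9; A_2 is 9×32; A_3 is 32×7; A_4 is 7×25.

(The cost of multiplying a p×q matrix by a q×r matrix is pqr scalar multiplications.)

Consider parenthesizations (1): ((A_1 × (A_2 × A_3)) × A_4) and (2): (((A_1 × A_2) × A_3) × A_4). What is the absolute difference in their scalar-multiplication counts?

60844

Order (1) = ((A_1 × (A_2 × A_3)) × A_4): (A_2 × A_3): 9×32 by 32×7 → 9×7, cost 9·32·7 = 2016; (A_1 × (A_2 × A_3)): 140×9 by 9×7 → 140×7, cost 140·9·7 = 8820; cumulative 10836; ((A_1 × (A_2 × A_3)) × A_4): 140×7 by 7×25 → 140×25, cost 140·7·25 = 24500; cumulative 35336. Total 35336.
Order (2) = (((A_1 × A_2) × A_3) × A_4): (A_1 × A_2): 140×9 by 9×32 → 140×32, cost 140·9·32 = 40320; ((A_1 × A_2) × A_3): 140×32 by 32×7 → 140×7, cost 140·32·7 = 31360; cumulative 71680; (((A_1 × A_2) × A_3) × A_4): 140×7 by 7×25 → 140×25, cost 140·7·25 = 24500; cumulative 96180. Total 96180.
Difference: |35336 − 96180| = 60844.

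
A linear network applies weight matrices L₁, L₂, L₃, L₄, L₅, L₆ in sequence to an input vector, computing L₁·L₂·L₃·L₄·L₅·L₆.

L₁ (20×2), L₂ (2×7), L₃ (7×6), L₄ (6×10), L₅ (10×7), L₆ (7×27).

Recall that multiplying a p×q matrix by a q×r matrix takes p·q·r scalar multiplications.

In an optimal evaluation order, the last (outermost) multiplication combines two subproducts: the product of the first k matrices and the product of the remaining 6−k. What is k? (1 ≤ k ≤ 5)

Adjacent pairs: L₁L₂ = 20·2·7 = 280; L₂L₃ = 2·7·6 = 84; L₃L₄ = 7·6·10 = 420; L₄L₅ = 6·10·7 = 420; L₅L₆ = 10·7·27 = 1890.
Length 3: L₁..L₃: k=1: 0+84+20·2·6=324; k=2: 280+0+20·7·6=1120 → min 324 | L₂..L₄: k=2: 0+420+2·7·10=560; k=3: 84+0+2·6·10=204 → min 204 | L₃..L₅: k=3: 0+420+7·6·7=714; k=4: 420+0+7·10·7=910 → min 714 | L₄..L₆: k=4: 0+1890+6·10·27=3510; k=5: 420+0+6·7·27=1554 → min 1554.
Length 4: L₁..L₄: k=1: 0+204+20·2·10=604; k=2: 280+420+20·7·10=2100; k=3: 324+0+20·6·10=1524 → min 604 | L₂..L₅: k=2: 0+714+2·7·7=812; k=3: 84+420+2·6·7=588; k=4: 204+0+2·10·7=344 → min 344 | L₃..L₆: k=3: 0+1554+7·6·27=2688; k=4: 420+1890+7·10·27=4200; k=5: 714+0+7·7·27=2037 → min 2037.
Length 5: L₁..L₅: k=1: 0+344+20·2·7=624; k=2: 280+714+20·7·7=1974; k=3: 324+420+20·6·7=1584; k=4: 604+0+20·10·7=2004 → min 624 | L₂..L₆: k=2: 0+2037+2·7·27=2415; k=3: 84+1554+2·6·27=1962; k=4: 204+1890+2·10·27=2634; k=5: 344+0+2·7·27=722 → min 722.
Top-level splits: k=1: (L₁..L₁)·(L₂..L₆) → 0+722+20·2·27 = 1802; k=2: (L₁..L₂)·(L₃..L₆) → 280+2037+20·7·27 = 6097; k=3: (L₁..L₃)·(L₄..L₆) → 324+1554+20·6·27 = 5118; k=4: (L₁..L₄)·(L₅..L₆) → 604+1890+20·10·27 = 7894; k=5: (L₁..L₅)·(L₆..L₆) → 624+0+20·7·27 = 4404.
Best split is after L₁, i.e. k = 1.

1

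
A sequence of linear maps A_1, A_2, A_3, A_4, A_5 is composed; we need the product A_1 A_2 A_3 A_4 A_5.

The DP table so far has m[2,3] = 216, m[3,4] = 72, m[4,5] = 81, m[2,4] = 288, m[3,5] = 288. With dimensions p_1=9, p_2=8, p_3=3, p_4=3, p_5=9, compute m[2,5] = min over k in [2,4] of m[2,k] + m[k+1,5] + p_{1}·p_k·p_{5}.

531

m[2,5] = min over k∈[2,4] of m[2,k]+m[k+1,5]+p_{1}·p_k·p_{5}.
k=2: 0 + 288 + 9·8·9 = 936; k=3: 216 + 81 + 9·3·9 = 540; k=4: 288 + 0 + 9·3·9 = 531.
Minimum: 531 at k=4.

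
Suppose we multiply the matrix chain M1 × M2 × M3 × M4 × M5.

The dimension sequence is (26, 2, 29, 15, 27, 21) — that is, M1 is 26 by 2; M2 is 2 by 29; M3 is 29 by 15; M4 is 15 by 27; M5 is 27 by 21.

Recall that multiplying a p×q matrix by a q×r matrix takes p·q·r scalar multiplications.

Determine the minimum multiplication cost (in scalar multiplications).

Adjacent pairs: M1M2 = 26·2·29 = 1508; M2M3 = 2·29·15 = 870; M3M4 = 29·15·27 = 11745; M4M5 = 15·27·21 = 8505.
Length 3: M1..M3: k=1: 0+870+26·2·15=1650; k=2: 1508+0+26·29·15=12818 → min 1650 | M2..M4: k=2: 0+11745+2·29·27=13311; k=3: 870+0+2·15·27=1680 → min 1680 | M3..M5: k=3: 0+8505+29·15·21=17640; k=4: 11745+0+29·27·21=28188 → min 17640.
Length 4: M1..M4: k=1: 0+1680+26·2·27=3084; k=2: 1508+11745+26·29·27=33611; k=3: 1650+0+26·15·27=12180 → min 3084 | M2..M5: k=2: 0+17640+2·29·21=18858; k=3: 870+8505+2·15·21=10005; k=4: 1680+0+2·27·21=2814 → min 2814.
Length 5: M1..M5: k=1: 0+2814+26·2·21=3906; k=2: 1508+17640+26·29·21=34982; k=3: 1650+8505+26·15·21=18345; k=4: 3084+0+26·27·21=17826 → min 3906.
Optimal order: (M1 × (((M2 × M3) × M4) × M5)) with cost 3906.

3906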